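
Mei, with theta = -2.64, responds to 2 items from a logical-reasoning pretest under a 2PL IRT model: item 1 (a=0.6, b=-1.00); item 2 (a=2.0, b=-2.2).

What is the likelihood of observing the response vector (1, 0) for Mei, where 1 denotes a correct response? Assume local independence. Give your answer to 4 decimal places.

0.1923

P(theta) = 1 / (1 + exp(−a(theta − b)))
P_1 = 1/(1+e^{0.9840}) = 0.2721
P_2 = 1/(1+e^{0.8800}) = 0.2932
L = P_1 × (1−P_2) = 0.2721 × 0.7068 = 0.19233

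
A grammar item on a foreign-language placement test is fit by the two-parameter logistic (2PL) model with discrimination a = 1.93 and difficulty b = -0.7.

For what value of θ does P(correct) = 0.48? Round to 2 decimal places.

-0.74

P(θ) = 1 / (1 + exp(−a(θ − b)))
logit = ln(0.4800/0.5200) = -0.0800
θ = b + logit/(a) = -0.7 + (-0.0800)/1.9300 = -0.7415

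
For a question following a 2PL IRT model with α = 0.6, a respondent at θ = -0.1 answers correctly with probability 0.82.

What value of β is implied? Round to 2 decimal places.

-2.63

P(θ) = 1 / (1 + exp(−α(θ − β)))
logit(0.82) = ln(0.82/0.18) = 1.5163
β = θ − logit/(α) = -0.1 − 1.5163/0.6000 = -2.6272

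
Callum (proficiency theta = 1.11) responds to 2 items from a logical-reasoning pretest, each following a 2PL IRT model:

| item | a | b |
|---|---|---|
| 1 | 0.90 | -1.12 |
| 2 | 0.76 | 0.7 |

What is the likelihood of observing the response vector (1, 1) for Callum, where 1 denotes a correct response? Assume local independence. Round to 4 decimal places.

P(theta) = 1 / (1 + exp(−a(theta − b)))
P_1 = 1/(1+e^{-2.0070}) = 0.8815
P_2 = 1/(1+e^{-0.3116}) = 0.5773
L = P_1 × P_2 = 0.8815 × 0.5773 = 0.50889

0.5089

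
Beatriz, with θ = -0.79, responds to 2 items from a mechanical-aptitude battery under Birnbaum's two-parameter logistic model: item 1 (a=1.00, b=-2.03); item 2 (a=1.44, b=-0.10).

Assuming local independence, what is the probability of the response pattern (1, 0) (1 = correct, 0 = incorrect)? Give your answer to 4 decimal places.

P(θ) = 1 / (1 + exp(−a(θ − b)))
P_1 = 1/(1+e^{-1.2400}) = 0.7756
P_2 = 1/(1+e^{0.9936}) = 0.2702
L = P_1 × (1−P_2) = 0.7756 × 0.7298 = 0.56601

0.5660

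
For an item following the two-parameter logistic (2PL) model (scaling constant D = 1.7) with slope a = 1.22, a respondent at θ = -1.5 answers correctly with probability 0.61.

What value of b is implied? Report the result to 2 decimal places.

-1.72

P(θ) = 1 / (1 + exp(−D·a(θ − b)))
logit(0.61) = ln(0.61/0.39) = 0.4473
b = θ − logit/(1.7·a) = -1.5 − 0.4473/2.0740 = -1.7157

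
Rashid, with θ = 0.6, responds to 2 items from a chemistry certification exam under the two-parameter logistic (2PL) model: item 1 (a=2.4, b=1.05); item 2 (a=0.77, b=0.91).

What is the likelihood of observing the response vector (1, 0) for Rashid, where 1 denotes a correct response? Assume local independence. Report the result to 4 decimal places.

P(θ) = 1 / (1 + exp(−a(θ − b)))
P_1 = 1/(1+e^{1.0800}) = 0.2535
P_2 = 1/(1+e^{0.2387}) = 0.4406
L = P_1 × (1−P_2) = 0.2535 × 0.5594 = 0.14181

0.1418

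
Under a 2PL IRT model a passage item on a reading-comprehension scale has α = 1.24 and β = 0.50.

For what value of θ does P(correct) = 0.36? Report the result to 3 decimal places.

P(θ) = 1 / (1 + exp(−α(θ − β)))
logit = ln(0.3600/0.6400) = -0.5754
θ = β + logit/(α) = 0.50 + (-0.5754)/1.2400 = 0.0360

0.036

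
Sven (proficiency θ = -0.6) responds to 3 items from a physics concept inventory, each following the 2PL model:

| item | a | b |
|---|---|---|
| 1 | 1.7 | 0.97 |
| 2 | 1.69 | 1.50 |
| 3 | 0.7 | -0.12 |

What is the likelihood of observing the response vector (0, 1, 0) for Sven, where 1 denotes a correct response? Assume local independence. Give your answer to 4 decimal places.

P(θ) = 1 / (1 + exp(−a(θ − b)))
P_1 = 1/(1+e^{2.6690}) = 0.0648
P_2 = 1/(1+e^{3.5490}) = 0.0279
P_3 = 1/(1+e^{0.3360}) = 0.4168
L = (1−P_1) × P_2 × (1−P_3) = 0.9352 × 0.0279 × 0.5832 = 0.01524

0.0152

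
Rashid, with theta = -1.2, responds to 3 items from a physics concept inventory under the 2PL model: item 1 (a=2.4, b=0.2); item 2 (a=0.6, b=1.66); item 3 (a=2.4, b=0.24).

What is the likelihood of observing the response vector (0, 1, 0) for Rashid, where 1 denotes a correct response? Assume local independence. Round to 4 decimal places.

P(theta) = 1 / (1 + exp(−a(theta − b)))
P_1 = 1/(1+e^{3.3600}) = 0.0336
P_2 = 1/(1+e^{1.7160}) = 0.1524
P_3 = 1/(1+e^{3.4560}) = 0.0306
L = (1−P_1) × P_2 × (1−P_3) = 0.9664 × 0.1524 × 0.9694 = 0.14277

0.1428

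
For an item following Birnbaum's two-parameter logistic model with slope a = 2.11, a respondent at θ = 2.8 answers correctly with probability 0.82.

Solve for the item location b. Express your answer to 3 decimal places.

2.081

P(θ) = 1 / (1 + exp(−a(θ − b)))
logit(0.82) = ln(0.82/0.18) = 1.5163
b = θ − logit/(a) = 2.8 − 1.5163/2.1100 = 2.0814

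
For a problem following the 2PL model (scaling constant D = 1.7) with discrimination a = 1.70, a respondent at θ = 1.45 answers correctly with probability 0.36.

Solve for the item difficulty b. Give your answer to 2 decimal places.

P(θ) = 1 / (1 + exp(−D·a(θ − b)))
logit(0.36) = ln(0.36/0.64) = -0.5754
b = θ − logit/(1.7·a) = 1.45 − (-0.5754)/2.8900 = 1.6491

1.65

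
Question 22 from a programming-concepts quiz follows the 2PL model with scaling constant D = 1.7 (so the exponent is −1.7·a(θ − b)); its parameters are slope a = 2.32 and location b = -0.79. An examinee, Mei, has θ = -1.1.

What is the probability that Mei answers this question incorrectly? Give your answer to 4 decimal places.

0.7725

P(θ) = 1 / (1 + exp(−D·a(θ − b)))
Exponent: 1.7 × 2.32 × (-1.1 − (-0.79)) = -1.2226
1/(1 + e^{1.2226}) = 0.2275
P = 0.2275
P(incorrect) = 1 − 0.2275 = 0.7725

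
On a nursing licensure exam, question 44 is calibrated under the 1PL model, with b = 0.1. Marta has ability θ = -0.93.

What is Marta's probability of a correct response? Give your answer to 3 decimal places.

0.263

P(θ) = 1 / (1 + exp(−(θ − b)))
Exponent: (-0.93 − 0.1) = -1.0300
1/(1 + e^{1.0300}) = 0.2631
P = 0.2631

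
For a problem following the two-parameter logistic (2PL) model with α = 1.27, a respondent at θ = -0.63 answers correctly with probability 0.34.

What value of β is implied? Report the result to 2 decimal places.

P(θ) = 1 / (1 + exp(−α(θ − β)))
logit(0.34) = ln(0.34/0.66) = -0.6633
β = θ − logit/(α) = -0.63 − (-0.6633)/1.2700 = -0.1077

-0.11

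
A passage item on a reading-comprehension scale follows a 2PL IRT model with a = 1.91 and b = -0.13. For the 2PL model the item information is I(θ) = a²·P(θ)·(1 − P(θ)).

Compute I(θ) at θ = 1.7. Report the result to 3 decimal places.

0.104

P = 1/(1+e^{-3.4953}) = 0.9706
P(1−P) = 0.9706 × 0.0294 = 0.0286
I = a² × P(1−P) = 1.91² × 0.0286 = 0.10426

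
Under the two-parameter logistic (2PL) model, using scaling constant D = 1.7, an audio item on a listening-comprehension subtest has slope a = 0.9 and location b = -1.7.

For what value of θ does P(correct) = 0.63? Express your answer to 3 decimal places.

P(θ) = 1 / (1 + exp(−D·a(θ − b)))
logit = ln(0.6300/0.3700) = 0.5322
θ = b + logit/(1.7·a) = -1.7 + 0.5322/1.5300 = -1.3521

-1.352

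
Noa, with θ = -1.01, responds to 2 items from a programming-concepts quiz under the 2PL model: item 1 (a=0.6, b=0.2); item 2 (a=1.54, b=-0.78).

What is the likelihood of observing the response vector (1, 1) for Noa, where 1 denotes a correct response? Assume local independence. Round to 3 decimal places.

0.134

P(θ) = 1 / (1 + exp(−a(θ − b)))
P_1 = 1/(1+e^{0.7260}) = 0.3261
P_2 = 1/(1+e^{0.3542}) = 0.4124
L = P_1 × P_2 = 0.3261 × 0.4124 = 0.13446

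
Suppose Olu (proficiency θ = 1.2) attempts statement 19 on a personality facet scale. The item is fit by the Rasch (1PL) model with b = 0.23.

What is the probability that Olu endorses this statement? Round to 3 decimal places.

0.725

P(θ) = 1 / (1 + exp(−(θ − b)))
Exponent: (1.2 − 0.23) = 0.9700
1/(1 + e^{-0.9700}) = 0.7251
P = 0.7251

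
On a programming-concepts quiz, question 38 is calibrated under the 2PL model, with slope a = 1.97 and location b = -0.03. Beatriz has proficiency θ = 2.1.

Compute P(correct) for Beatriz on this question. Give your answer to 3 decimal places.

P(θ) = 1 / (1 + exp(−a(θ − b)))
Exponent: 1.97 × (2.1 − (-0.03)) = 4.1961
1/(1 + e^{-4.1961}) = 0.9852

0.985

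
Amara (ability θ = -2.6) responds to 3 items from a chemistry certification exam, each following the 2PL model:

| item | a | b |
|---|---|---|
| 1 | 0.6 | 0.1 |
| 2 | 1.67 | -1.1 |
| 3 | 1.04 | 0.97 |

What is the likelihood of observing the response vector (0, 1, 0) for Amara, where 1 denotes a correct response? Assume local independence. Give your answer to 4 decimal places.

0.0615

P(θ) = 1 / (1 + exp(−a(θ − b)))
P_1 = 1/(1+e^{1.6200}) = 0.1652
P_2 = 1/(1+e^{2.5050}) = 0.0755
P_3 = 1/(1+e^{3.7128}) = 0.0238
L = (1−P_1) × P_2 × (1−P_3) = 0.8348 × 0.0755 × 0.9762 = 0.06153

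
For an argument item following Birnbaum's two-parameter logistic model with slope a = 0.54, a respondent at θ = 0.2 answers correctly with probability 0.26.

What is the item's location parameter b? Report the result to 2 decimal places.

2.14

P(θ) = 1 / (1 + exp(−a(θ − b)))
logit(0.26) = ln(0.26/0.74) = -1.0460
b = θ − logit/(a) = 0.2 − (-1.0460)/0.5400 = 2.1370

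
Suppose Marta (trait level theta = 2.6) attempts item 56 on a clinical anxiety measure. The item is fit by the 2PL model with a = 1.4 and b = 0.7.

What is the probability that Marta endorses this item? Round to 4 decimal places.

P(theta) = 1 / (1 + exp(−a(theta − b)))
Exponent: 1.4 × (2.6 − 0.7) = 2.6600
1/(1 + e^{-2.6600}) = 0.9346

0.9346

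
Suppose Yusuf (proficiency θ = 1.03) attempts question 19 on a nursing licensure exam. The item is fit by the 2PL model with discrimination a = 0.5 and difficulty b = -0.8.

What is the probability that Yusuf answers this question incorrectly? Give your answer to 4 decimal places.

P(θ) = 1 / (1 + exp(−a(θ − b)))
Exponent: 0.5 × (1.03 − (-0.8)) = 0.9150
1/(1 + e^{-0.9150}) = 0.7140
P(incorrect) = 1 − 0.7140 = 0.2860

0.2860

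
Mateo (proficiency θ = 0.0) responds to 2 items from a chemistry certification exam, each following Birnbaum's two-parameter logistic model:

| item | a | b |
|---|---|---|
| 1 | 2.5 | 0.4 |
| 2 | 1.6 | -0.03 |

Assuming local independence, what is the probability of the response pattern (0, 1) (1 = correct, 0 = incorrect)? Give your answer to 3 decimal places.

P(θ) = 1 / (1 + exp(−a(θ − b)))
P_1 = 1/(1+e^{1.0000}) = 0.2689
P_2 = 1/(1+e^{-0.0480}) = 0.5120
L = (1−P_1) × P_2 = 0.7311 × 0.5120 = 0.37430

0.374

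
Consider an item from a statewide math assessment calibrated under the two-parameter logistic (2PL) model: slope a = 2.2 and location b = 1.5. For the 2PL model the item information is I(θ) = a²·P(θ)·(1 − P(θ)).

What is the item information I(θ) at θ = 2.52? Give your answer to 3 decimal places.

P = 1/(1+e^{-2.2440}) = 0.9041
P(1−P) = 0.9041 × 0.0959 = 0.0867
I = a² × P(1−P) = 2.2² × 0.0867 = 0.41952

0.420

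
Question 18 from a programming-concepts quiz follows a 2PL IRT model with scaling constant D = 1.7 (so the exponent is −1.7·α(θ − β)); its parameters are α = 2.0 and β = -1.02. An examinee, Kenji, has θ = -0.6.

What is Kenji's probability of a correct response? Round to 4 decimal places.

0.8066

P(θ) = 1 / (1 + exp(−D·α(θ − β)))
Exponent: 1.7 × 2.0 × (-0.6 − (-1.02)) = 1.4280
1/(1 + e^{-1.4280}) = 0.8066
P = 0.8066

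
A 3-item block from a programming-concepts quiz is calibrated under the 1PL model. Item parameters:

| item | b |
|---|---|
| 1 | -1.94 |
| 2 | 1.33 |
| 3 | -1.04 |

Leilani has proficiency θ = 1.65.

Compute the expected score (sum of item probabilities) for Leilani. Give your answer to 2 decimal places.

P(θ) = 1 / (1 + exp(−(θ − b)))
P_1 = 1/(1+e^{-3.5900}) = 0.9731
P_2 = 1/(1+e^{-0.3200}) = 0.5793
P_3 = 1/(1+e^{-2.6900}) = 0.9364
E[score] = 0.9731 + 0.5793 + 0.9364 = 2.4889

2.49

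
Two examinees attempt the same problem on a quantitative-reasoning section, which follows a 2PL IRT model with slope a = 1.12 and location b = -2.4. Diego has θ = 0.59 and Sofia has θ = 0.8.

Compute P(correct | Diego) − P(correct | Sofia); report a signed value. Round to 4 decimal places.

-0.0069

P(θ) = 1 / (1 + exp(−a(θ − b)))
P(Diego) = 0.9661  [exponent 3.3488]
P(Sofia) = 0.9730  [exponent 3.5840]
Difference = 0.9661 − 0.9730 = -0.0069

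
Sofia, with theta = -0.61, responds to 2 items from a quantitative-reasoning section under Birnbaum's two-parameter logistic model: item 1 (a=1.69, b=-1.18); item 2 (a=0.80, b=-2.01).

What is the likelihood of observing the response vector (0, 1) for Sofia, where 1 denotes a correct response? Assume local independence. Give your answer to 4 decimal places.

0.2083

P(theta) = 1 / (1 + exp(−a(theta − b)))
P_1 = 1/(1+e^{-0.9633}) = 0.7238
P_2 = 1/(1+e^{-1.1200}) = 0.7540
L = (1−P_1) × P_2 = 0.2762 × 0.7540 = 0.20827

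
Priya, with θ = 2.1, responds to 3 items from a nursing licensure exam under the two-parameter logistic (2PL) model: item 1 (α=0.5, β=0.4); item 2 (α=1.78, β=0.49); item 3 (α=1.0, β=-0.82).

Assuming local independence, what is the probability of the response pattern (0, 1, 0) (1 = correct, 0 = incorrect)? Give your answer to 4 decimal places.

P(θ) = 1 / (1 + exp(−α(θ − β)))
P_1 = 1/(1+e^{-0.8500}) = 0.7006
P_2 = 1/(1+e^{-2.8658}) = 0.9461
P_3 = 1/(1+e^{-2.9200}) = 0.9488
L = (1−P_1) × P_2 × (1−P_3) = 0.2994 × 0.9461 × 0.0512 = 0.01450

0.0145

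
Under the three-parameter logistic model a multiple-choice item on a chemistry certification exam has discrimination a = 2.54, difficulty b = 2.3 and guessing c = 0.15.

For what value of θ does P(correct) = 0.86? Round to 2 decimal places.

2.94

P(θ) = c + (1 − c) · 1 / (1 + exp(−a(θ − b)))
Remove guessing floor: (0.86 − 0.15)/(1 − 0.15) = 0.8353
logit = ln(0.8353/0.1647) = 1.6236
θ = b + logit/(a) = 2.3 + 1.6236/2.5400 = 2.9392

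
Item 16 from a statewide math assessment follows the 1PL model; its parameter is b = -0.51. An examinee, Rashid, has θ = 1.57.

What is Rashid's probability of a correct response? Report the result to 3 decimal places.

0.889

P(θ) = 1 / (1 + exp(−(θ − b)))
Exponent: (1.57 − (-0.51)) = 2.0800
1/(1 + e^{-2.0800}) = 0.8889
P = 0.8889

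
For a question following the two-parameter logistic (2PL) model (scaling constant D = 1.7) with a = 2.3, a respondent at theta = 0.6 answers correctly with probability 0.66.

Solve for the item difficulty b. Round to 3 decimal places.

0.430

P(theta) = 1 / (1 + exp(−D·a(theta − b)))
logit(0.66) = ln(0.66/0.34) = 0.6633
b = theta − logit/(1.7·a) = 0.6 − 0.6633/3.9100 = 0.4304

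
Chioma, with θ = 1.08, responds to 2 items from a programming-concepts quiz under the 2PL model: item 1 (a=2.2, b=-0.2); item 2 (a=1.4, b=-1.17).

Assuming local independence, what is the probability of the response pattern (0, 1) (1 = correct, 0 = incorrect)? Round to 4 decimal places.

P(θ) = 1 / (1 + exp(−a(θ − b)))
P_1 = 1/(1+e^{-2.8160}) = 0.9435
P_2 = 1/(1+e^{-3.1500}) = 0.9589
L = (1−P_1) × P_2 = 0.0565 × 0.9589 = 0.05415

0.0541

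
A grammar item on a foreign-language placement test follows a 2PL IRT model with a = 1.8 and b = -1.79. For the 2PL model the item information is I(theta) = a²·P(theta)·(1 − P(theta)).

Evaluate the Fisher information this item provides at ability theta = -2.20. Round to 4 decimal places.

P = 1/(1+e^{0.7380}) = 0.3234
P(1−P) = 0.3234 × 0.6766 = 0.2188
I = a² × P(1−P) = 1.8² × 0.2188 = 0.70900

0.7090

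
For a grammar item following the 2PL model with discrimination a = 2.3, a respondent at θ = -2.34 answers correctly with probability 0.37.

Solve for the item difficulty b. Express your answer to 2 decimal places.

P(θ) = 1 / (1 + exp(−a(θ − b)))
logit(0.37) = ln(0.37/0.63) = -0.5322
b = θ − logit/(a) = -2.34 − (-0.5322)/2.3000 = -2.1086

-2.11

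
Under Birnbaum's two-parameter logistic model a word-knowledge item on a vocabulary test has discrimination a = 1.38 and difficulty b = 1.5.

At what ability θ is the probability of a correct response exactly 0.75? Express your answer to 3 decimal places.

2.296

P(θ) = 1 / (1 + exp(−a(θ − b)))
logit = ln(0.7500/0.2500) = 1.0986
θ = b + logit/(a) = 1.5 + 1.0986/1.3800 = 2.2961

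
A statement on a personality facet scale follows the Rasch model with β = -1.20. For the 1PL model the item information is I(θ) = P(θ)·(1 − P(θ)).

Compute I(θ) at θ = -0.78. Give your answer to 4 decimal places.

0.2393

P = 1/(1+e^{-0.4200}) = 0.6035
P(1−P) = 0.6035 × 0.3965 = 0.2393
I = P(1−P) = 0.23929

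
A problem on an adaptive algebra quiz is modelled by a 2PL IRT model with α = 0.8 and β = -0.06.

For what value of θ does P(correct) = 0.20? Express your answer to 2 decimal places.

P(θ) = 1 / (1 + exp(−α(θ − β)))
logit = ln(0.2000/0.8000) = -1.3863
θ = β + logit/(α) = -0.06 + (-1.3863)/0.8000 = -1.7929

-1.79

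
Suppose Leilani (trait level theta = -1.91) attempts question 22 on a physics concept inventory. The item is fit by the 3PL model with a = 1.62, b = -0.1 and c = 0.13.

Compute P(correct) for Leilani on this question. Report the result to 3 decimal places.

0.174

P(theta) = c + (1 − c) · 1 / (1 + exp(−a(theta − b)))
Exponent: 1.62 × (-1.91 − (-0.1)) = -2.9322
1/(1 + e^{2.9322}) = 0.0506
P = 0.13 + 0.87 × 0.0506 = 0.1740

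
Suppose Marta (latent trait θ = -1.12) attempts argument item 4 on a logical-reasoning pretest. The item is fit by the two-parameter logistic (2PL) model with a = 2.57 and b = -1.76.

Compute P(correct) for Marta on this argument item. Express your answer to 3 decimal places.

P(θ) = 1 / (1 + exp(−a(θ − b)))
Exponent: 2.57 × (-1.12 − (-1.76)) = 1.6448
1/(1 + e^{-1.6448}) = 0.8382

0.838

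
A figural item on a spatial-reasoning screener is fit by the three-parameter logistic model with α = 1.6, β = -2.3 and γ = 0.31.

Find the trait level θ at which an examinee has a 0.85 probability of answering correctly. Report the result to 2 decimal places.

-1.50

P(θ) = γ + (1 − γ) · 1 / (1 + exp(−α(θ − β)))
Remove guessing floor: (0.85 − 0.31)/(1 − 0.31) = 0.7826
logit = ln(0.7826/0.2174) = 1.2809
θ = β + logit/(α) = -2.3 + 1.2809/1.6000 = -1.4994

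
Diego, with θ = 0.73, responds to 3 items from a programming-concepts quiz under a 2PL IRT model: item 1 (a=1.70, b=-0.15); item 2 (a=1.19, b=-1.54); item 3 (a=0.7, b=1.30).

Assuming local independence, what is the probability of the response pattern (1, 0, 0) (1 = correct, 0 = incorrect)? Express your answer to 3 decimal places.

P(θ) = 1 / (1 + exp(−a(θ − b)))
P_1 = 1/(1+e^{-1.4960}) = 0.8170
P_2 = 1/(1+e^{-2.7013}) = 0.9371
P_3 = 1/(1+e^{0.3990}) = 0.4016
L = P_1 × (1−P_2) × (1−P_3) = 0.8170 × 0.0629 × 0.5984 = 0.03075

0.031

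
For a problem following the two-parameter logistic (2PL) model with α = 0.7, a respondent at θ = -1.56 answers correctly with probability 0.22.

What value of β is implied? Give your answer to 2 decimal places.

0.25

P(θ) = 1 / (1 + exp(−α(θ − β)))
logit(0.22) = ln(0.22/0.78) = -1.2657
β = θ − logit/(α) = -1.56 − (-1.2657)/0.7000 = 0.2481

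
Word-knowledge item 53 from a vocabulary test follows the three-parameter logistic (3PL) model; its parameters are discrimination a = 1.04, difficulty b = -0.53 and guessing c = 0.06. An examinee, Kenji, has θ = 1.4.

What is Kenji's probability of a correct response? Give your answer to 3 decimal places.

0.889

P(θ) = c + (1 − c) · 1 / (1 + exp(−a(θ − b)))
Exponent: 1.04 × (1.4 − (-0.53)) = 2.0072
1/(1 + e^{-2.0072}) = 0.8816
P = 0.06 + 0.94 × 0.8816 = 0.8887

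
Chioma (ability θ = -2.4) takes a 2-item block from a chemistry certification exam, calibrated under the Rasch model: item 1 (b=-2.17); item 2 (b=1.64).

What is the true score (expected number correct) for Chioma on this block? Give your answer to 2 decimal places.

0.46

P(θ) = 1 / (1 + exp(−(θ − b)))
P_1 = 1/(1+e^{0.2300}) = 0.4428
P_2 = 1/(1+e^{4.0400}) = 0.0173
E[score] = 0.4428 + 0.0173 = 0.4600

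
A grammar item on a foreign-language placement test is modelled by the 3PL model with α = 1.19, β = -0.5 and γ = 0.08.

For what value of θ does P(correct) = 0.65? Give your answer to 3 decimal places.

-0.090

P(θ) = γ + (1 − γ) · 1 / (1 + exp(−α(θ − β)))
Remove guessing floor: (0.65 − 0.08)/(1 − 0.08) = 0.6196
logit = ln(0.6196/0.3804) = 0.4877
θ = β + logit/(α) = -0.5 + 0.4877/1.1900 = -0.0902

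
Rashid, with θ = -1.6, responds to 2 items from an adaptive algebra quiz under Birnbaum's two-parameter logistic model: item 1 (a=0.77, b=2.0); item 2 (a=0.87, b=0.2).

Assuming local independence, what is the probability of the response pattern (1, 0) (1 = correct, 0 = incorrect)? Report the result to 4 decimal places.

0.0487

P(θ) = 1 / (1 + exp(−a(θ − b)))
P_1 = 1/(1+e^{2.7720}) = 0.0589
P_2 = 1/(1+e^{1.5660}) = 0.1728
L = P_1 × (1−P_2) = 0.0589 × 0.8272 = 0.04869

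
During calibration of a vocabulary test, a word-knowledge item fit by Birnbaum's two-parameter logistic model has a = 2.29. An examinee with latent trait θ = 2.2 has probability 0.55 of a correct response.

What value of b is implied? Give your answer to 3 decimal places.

2.112

P(θ) = 1 / (1 + exp(−a(θ − b)))
logit(0.55) = ln(0.55/0.45) = 0.2007
b = θ − logit/(a) = 2.2 − 0.2007/2.2900 = 2.1124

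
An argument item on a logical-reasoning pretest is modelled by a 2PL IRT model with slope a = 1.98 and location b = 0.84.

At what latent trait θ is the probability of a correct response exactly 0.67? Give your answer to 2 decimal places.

1.20

P(θ) = 1 / (1 + exp(−a(θ − b)))
logit = ln(0.6700/0.3300) = 0.7082
θ = b + logit/(a) = 0.84 + 0.7082/1.9800 = 1.1977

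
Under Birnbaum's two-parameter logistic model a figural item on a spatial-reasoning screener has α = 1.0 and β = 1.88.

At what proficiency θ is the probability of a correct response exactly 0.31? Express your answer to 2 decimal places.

1.08

P(θ) = 1 / (1 + exp(−α(θ − β)))
logit = ln(0.3100/0.6900) = -0.8001
θ = β + logit/(α) = 1.88 + (-0.8001)/1.0000 = 1.0799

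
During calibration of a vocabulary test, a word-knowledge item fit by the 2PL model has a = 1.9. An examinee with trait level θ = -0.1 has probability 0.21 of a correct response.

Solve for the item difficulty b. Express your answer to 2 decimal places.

0.60

P(θ) = 1 / (1 + exp(−a(θ − b)))
logit(0.21) = ln(0.21/0.79) = -1.3249
b = θ − logit/(a) = -0.1 − (-1.3249)/1.9000 = 0.5973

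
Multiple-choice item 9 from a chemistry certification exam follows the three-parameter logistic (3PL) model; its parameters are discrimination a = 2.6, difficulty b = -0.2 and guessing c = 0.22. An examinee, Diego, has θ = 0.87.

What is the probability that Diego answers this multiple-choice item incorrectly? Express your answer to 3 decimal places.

P(θ) = c + (1 − c) · 1 / (1 + exp(−a(θ − b)))
Exponent: 2.6 × (0.87 − (-0.2)) = 2.7820
1/(1 + e^{-2.7820}) = 0.9417
P = 0.22 + 0.78 × 0.9417 = 0.9545
P(incorrect) = 1 − 0.9545 = 0.0455

0.045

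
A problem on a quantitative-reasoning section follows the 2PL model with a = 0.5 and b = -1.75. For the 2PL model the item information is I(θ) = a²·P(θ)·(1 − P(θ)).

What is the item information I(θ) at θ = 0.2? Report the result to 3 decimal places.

P = 1/(1+e^{-0.9750}) = 0.7261
P(1−P) = 0.7261 × 0.2739 = 0.1989
I = a² × P(1−P) = 0.5² × 0.1989 = 0.04972

0.050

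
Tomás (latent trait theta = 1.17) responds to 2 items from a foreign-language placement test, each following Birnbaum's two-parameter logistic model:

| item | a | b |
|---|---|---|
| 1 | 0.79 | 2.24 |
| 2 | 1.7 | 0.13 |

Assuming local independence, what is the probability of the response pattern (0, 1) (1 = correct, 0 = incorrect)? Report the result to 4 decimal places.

P(theta) = 1 / (1 + exp(−a(theta − b)))
P_1 = 1/(1+e^{0.8453}) = 0.3004
P_2 = 1/(1+e^{-1.7680}) = 0.8542
L = (1−P_1) × P_2 = 0.6996 × 0.8542 = 0.59759

0.5976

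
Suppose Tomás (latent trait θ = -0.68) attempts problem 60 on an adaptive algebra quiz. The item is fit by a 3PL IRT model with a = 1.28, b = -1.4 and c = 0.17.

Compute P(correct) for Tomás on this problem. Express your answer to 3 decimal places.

0.764

P(θ) = c + (1 − c) · 1 / (1 + exp(−a(θ − b)))
Exponent: 1.28 × (-0.68 − (-1.4)) = 0.9216
1/(1 + e^{-0.9216}) = 0.7154
P = 0.17 + 0.83 × 0.7154 = 0.7638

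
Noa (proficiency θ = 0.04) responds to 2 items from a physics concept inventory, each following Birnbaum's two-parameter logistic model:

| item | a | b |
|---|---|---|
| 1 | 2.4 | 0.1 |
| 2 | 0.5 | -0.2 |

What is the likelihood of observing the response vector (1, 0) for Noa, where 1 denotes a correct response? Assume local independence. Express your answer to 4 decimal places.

0.2181

P(θ) = 1 / (1 + exp(−a(θ − b)))
P_1 = 1/(1+e^{0.1440}) = 0.4641
P_2 = 1/(1+e^{-0.1200}) = 0.5300
L = P_1 × (1−P_2) = 0.4641 × 0.4700 = 0.21813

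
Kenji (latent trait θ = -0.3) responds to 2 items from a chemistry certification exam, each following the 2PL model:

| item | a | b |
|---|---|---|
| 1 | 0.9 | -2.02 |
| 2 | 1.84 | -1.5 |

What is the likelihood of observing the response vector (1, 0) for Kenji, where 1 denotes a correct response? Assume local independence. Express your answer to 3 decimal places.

P(θ) = 1 / (1 + exp(−a(θ − b)))
P_1 = 1/(1+e^{-1.5480}) = 0.8246
P_2 = 1/(1+e^{-2.2080}) = 0.9010
L = P_1 × (1−P_2) = 0.8246 × 0.0990 = 0.08167

0.082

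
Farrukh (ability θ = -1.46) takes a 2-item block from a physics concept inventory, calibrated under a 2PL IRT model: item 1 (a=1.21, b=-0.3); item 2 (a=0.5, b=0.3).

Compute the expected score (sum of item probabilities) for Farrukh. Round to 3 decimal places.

P(θ) = 1 / (1 + exp(−a(θ − b)))
P_1 = 1/(1+e^{1.4036}) = 0.1972
P_2 = 1/(1+e^{0.8800}) = 0.2932
E[score] = 0.1972 + 0.2932 = 0.4904

0.490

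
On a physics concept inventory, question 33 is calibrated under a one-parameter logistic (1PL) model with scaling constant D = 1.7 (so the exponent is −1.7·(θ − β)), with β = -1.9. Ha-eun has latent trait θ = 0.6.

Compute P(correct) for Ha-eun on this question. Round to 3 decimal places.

P(θ) = 1 / (1 + exp(−D·(θ − β)))
Exponent: 1.7 × (0.6 − (-1.9)) = 4.2500
1/(1 + e^{-4.2500}) = 0.9859
P = 0.9859

0.986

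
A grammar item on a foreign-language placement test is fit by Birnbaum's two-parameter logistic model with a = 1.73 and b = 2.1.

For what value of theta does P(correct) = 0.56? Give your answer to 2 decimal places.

2.24

P(theta) = 1 / (1 + exp(−a(theta − b)))
logit = ln(0.5600/0.4400) = 0.2412
theta = b + logit/(a) = 2.1 + 0.2412/1.7300 = 2.2394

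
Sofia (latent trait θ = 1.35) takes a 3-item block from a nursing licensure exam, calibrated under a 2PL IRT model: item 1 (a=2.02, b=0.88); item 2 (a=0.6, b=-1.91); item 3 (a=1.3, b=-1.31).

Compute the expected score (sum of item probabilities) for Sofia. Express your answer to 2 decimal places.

2.57

P(θ) = 1 / (1 + exp(−a(θ − b)))
P_1 = 1/(1+e^{-0.9494}) = 0.7210
P_2 = 1/(1+e^{-1.9560}) = 0.8761
P_3 = 1/(1+e^{-3.4580}) = 0.9695
E[score] = 0.7210 + 0.8761 + 0.9695 = 2.5666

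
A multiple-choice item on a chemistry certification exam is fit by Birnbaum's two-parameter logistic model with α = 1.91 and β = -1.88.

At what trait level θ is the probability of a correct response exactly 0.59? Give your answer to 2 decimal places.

-1.69

P(θ) = 1 / (1 + exp(−α(θ − β)))
logit = ln(0.5900/0.4100) = 0.3640
θ = β + logit/(α) = -1.88 + 0.3640/1.9100 = -1.6894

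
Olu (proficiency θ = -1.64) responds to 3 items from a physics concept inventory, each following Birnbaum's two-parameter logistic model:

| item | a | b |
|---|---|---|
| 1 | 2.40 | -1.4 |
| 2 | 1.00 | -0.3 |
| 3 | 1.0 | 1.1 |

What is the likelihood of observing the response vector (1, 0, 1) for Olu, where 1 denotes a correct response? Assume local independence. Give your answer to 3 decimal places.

0.017

P(θ) = 1 / (1 + exp(−a(θ − b)))
P_1 = 1/(1+e^{0.5760}) = 0.3599
P_2 = 1/(1+e^{1.3400}) = 0.2075
P_3 = 1/(1+e^{2.7400}) = 0.0607
L = P_1 × (1−P_2) × P_3 = 0.3599 × 0.7925 × 0.0607 = 0.01730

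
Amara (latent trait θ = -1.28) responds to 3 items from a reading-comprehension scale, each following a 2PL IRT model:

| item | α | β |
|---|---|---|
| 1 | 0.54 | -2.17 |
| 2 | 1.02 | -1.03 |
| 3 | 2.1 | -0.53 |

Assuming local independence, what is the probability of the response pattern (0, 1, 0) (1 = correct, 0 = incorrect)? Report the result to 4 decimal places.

0.1382

P(θ) = 1 / (1 + exp(−α(θ − β)))
P_1 = 1/(1+e^{-0.4806}) = 0.6179
P_2 = 1/(1+e^{0.2550}) = 0.4366
P_3 = 1/(1+e^{1.5750}) = 0.1715
L = (1−P_1) × P_2 × (1−P_3) = 0.3821 × 0.4366 × 0.8285 = 0.13822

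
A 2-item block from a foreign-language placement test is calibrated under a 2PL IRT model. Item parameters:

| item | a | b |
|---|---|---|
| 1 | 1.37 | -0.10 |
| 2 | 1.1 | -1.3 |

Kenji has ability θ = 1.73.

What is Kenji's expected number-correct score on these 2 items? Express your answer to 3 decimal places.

P(θ) = 1 / (1 + exp(−a(θ − b)))
P_1 = 1/(1+e^{-2.5071}) = 0.9246
P_2 = 1/(1+e^{-3.3330}) = 0.9655
E[score] = 0.9246 + 0.9655 = 1.8902

1.890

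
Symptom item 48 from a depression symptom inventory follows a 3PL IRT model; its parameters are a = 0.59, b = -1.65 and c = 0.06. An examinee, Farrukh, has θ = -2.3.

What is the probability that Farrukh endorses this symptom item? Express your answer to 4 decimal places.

P(θ) = c + (1 − c) · 1 / (1 + exp(−a(θ − b)))
Exponent: 0.59 × (-2.3 − (-1.65)) = -0.3835
1/(1 + e^{0.3835}) = 0.4053
P = 0.06 + 0.94 × 0.4053 = 0.4410

0.4410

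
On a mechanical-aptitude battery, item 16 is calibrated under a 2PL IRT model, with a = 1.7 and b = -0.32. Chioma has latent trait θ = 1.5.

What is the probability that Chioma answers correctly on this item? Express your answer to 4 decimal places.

0.9566

P(θ) = 1 / (1 + exp(−a(θ − b)))
Exponent: 1.7 × (1.5 − (-0.32)) = 3.0940
1/(1 + e^{-3.0940}) = 0.9566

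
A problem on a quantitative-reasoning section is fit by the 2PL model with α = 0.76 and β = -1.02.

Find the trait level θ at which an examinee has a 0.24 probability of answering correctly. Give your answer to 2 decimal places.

-2.54

P(θ) = 1 / (1 + exp(−α(θ − β)))
logit = ln(0.2400/0.7600) = -1.1527
θ = β + logit/(α) = -1.02 + (-1.1527)/0.7600 = -2.5367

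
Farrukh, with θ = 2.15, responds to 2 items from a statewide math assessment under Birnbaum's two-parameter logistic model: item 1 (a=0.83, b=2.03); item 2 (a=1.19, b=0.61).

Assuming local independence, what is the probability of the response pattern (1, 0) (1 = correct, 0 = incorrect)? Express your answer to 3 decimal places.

0.072

P(θ) = 1 / (1 + exp(−a(θ − b)))
P_1 = 1/(1+e^{-0.0996}) = 0.5249
P_2 = 1/(1+e^{-1.8326}) = 0.8621
L = P_1 × (1−P_2) = 0.5249 × 0.1379 = 0.07240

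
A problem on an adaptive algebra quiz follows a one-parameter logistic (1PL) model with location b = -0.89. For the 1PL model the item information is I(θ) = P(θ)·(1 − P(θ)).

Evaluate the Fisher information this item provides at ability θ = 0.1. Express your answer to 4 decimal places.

0.1975

P = 1/(1+e^{-0.9900}) = 0.7291
P(1−P) = 0.7291 × 0.2709 = 0.1975
I = P(1−P) = 0.19752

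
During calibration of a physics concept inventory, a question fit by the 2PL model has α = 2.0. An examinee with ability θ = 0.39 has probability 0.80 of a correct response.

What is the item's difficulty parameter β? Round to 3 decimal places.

P(θ) = 1 / (1 + exp(−α(θ − β)))
logit(0.80) = ln(0.80/0.20) = 1.3863
β = θ − logit/(α) = 0.39 − 1.3863/2.0000 = -0.3031

-0.303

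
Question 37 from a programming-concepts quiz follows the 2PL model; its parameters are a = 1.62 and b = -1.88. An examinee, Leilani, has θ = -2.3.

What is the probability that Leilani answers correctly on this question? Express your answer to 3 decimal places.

0.336

P(θ) = 1 / (1 + exp(−a(θ − b)))
Exponent: 1.62 × (-2.3 − (-1.88)) = -0.6804
1/(1 + e^{0.6804}) = 0.3362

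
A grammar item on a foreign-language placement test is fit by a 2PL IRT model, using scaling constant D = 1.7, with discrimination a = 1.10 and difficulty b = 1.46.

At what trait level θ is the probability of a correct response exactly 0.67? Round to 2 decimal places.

P(θ) = 1 / (1 + exp(−D·a(θ − b)))
logit = ln(0.6700/0.3300) = 0.7082
θ = b + logit/(1.7·a) = 1.46 + 0.7082/1.8700 = 1.8387

1.84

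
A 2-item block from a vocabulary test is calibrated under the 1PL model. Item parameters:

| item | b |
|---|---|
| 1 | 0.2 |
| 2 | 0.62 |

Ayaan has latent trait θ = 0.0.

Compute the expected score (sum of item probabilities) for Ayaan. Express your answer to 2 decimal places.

0.80

P(θ) = 1 / (1 + exp(−(θ − b)))
P_1 = 1/(1+e^{0.2000}) = 0.4502
P_2 = 1/(1+e^{0.6200}) = 0.3498
E[score] = 0.4502 + 0.3498 = 0.7999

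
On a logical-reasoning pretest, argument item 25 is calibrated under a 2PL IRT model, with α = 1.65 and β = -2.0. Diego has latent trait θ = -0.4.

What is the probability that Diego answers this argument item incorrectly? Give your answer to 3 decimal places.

0.067

P(θ) = 1 / (1 + exp(−α(θ − β)))
Exponent: 1.65 × (-0.4 − (-2.0)) = 2.6400
1/(1 + e^{-2.6400}) = 0.9334
P(incorrect) = 1 − 0.9334 = 0.0666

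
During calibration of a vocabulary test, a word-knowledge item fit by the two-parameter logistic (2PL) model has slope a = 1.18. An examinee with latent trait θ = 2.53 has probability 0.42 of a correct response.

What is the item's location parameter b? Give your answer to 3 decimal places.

2.804

P(θ) = 1 / (1 + exp(−a(θ − b)))
logit(0.42) = ln(0.42/0.58) = -0.3228
b = θ − logit/(a) = 2.53 − (-0.3228)/1.1800 = 2.8035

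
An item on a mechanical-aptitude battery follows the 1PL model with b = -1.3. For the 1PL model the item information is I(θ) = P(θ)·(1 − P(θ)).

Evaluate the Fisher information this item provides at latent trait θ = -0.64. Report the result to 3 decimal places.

0.225

P = 1/(1+e^{-0.6600}) = 0.6593
P(1−P) = 0.6593 × 0.3407 = 0.2246
I = P(1−P) = 0.22464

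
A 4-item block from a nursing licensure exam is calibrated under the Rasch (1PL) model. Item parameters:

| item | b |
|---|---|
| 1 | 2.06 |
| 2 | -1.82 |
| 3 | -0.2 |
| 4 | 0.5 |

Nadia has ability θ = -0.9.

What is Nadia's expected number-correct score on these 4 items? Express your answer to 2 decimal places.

P(θ) = 1 / (1 + exp(−(θ − b)))
P_1 = 1/(1+e^{2.9600}) = 0.0493
P_2 = 1/(1+e^{-0.9200}) = 0.7150
P_3 = 1/(1+e^{0.7000}) = 0.3318
P_4 = 1/(1+e^{1.4000}) = 0.1978
E[score] = 0.0493 + 0.7150 + 0.3318 + 0.1978 = 1.2939

1.29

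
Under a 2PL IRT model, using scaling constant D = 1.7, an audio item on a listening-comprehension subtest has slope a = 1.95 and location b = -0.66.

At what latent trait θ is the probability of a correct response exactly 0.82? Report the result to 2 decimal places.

-0.20

P(θ) = 1 / (1 + exp(−D·a(θ − b)))
logit = ln(0.8200/0.1800) = 1.5163
θ = b + logit/(1.7·a) = -0.66 + 1.5163/3.3150 = -0.2026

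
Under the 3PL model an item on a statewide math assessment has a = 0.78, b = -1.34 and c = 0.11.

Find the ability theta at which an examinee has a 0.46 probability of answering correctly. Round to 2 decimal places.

P(theta) = c + (1 − c) · 1 / (1 + exp(−a(theta − b)))
Remove guessing floor: (0.46 − 0.11)/(1 − 0.11) = 0.3933
logit = ln(0.3933/0.6067) = -0.4336
theta = b + logit/(a) = -1.34 + (-0.4336)/0.7800 = -1.8959

-1.90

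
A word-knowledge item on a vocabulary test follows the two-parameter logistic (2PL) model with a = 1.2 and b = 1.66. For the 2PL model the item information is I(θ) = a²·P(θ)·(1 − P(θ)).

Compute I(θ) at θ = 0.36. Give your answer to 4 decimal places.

P = 1/(1+e^{1.5600}) = 0.1736
P(1−P) = 0.1736 × 0.8264 = 0.1435
I = a² × P(1−P) = 1.2² × 0.1435 = 0.20663

0.2066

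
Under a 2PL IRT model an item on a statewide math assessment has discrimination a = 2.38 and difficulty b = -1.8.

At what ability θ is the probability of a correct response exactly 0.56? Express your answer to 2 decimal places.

-1.70

P(θ) = 1 / (1 + exp(−a(θ − b)))
logit = ln(0.5600/0.4400) = 0.2412
θ = b + logit/(a) = -1.8 + 0.2412/2.3800 = -1.6987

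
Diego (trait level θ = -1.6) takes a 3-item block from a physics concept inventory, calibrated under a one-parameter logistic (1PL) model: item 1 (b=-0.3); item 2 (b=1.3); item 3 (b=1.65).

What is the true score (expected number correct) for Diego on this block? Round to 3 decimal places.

0.304

P(θ) = 1 / (1 + exp(−(θ − b)))
P_1 = 1/(1+e^{1.3000}) = 0.2142
P_2 = 1/(1+e^{2.9000}) = 0.0522
P_3 = 1/(1+e^{3.2500}) = 0.0373
E[score] = 0.2142 + 0.0522 + 0.0373 = 0.3036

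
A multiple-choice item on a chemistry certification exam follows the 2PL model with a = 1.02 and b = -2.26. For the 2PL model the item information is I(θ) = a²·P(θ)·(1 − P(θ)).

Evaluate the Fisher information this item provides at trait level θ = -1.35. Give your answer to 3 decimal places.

P = 1/(1+e^{-0.9282}) = 0.7167
P(1−P) = 0.7167 × 0.2833 = 0.2030
I = a² × P(1−P) = 1.02² × 0.2030 = 0.21124

0.211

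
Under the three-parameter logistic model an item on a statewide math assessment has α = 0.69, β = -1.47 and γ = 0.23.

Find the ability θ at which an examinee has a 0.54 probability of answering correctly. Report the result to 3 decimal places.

-2.042

P(θ) = γ + (1 − γ) · 1 / (1 + exp(−α(θ − β)))
Remove guessing floor: (0.54 − 0.23)/(1 − 0.23) = 0.4026
logit = ln(0.4026/0.5974) = -0.3947
θ = β + logit/(α) = -1.47 + (-0.3947)/0.6900 = -2.0420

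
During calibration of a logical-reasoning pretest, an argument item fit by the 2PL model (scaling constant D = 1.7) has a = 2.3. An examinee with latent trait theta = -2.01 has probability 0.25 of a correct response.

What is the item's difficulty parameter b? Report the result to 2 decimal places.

P(theta) = 1 / (1 + exp(−D·a(theta − b)))
logit(0.25) = ln(0.25/0.75) = -1.0986
b = theta − logit/(1.7·a) = -2.01 − (-1.0986)/3.9100 = -1.7290

-1.73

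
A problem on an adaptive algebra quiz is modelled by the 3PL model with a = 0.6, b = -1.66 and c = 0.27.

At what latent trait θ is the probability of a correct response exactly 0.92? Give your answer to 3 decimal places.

P(θ) = c + (1 − c) · 1 / (1 + exp(−a(θ − b)))
Remove guessing floor: (0.92 − 0.27)/(1 − 0.27) = 0.8904
logit = ln(0.8904/0.1096) = 2.0949
θ = b + logit/(a) = -1.66 + 2.0949/0.6000 = 1.8316

1.832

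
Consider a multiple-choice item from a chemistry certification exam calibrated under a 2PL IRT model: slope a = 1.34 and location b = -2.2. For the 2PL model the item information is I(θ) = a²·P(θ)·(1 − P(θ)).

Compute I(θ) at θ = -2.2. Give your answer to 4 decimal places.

0.4489

P = 1/(1+e^{0.0000}) = 0.5000
P(1−P) = 0.5000 × 0.5000 = 0.2500
I = a² × P(1−P) = 1.34² × 0.2500 = 0.44890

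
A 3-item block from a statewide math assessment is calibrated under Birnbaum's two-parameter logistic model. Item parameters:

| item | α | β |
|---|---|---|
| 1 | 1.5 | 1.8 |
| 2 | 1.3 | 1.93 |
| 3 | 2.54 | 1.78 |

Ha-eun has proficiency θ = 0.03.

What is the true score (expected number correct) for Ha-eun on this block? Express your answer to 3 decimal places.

P(θ) = 1 / (1 + exp(−α(θ − β)))
P_1 = 1/(1+e^{2.6550}) = 0.0657
P_2 = 1/(1+e^{2.4700}) = 0.0780
P_3 = 1/(1+e^{4.4450}) = 0.0116
E[score] = 0.0657 + 0.0780 + 0.0116 = 0.1553

0.155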